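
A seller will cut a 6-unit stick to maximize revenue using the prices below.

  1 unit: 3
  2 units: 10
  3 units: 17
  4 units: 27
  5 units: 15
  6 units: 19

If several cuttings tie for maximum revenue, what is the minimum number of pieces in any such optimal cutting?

Build r[k] bottom-up: r[k] = max over allowed piece i of (p[i] + r[k−i]).
r[1] = 3
r[2] = max(3+3, 10+0) = 10
r[3] = max(3+10, 10+3, 17+0) = 17
r[4] = max(3+17, 10+10, 17+3, 27+0) = 27
r[5] = max(3+27, 10+17, 17+10, 27+3, 15+0) = 30
r[6] = max(3+30, 10+27, 17+17, 27+10, 15+3, 19+0) = 37
Maximum revenue is 37.
Now minimize piece count subject to staying optimal: for each k, pieces[k] = 1 + min over i with p[i]+r[k−i]=r[k] of pieces[k−i].
pieces[3] = 1
pieces[4] = 1
pieces[5] = 2
pieces[6] = 2

2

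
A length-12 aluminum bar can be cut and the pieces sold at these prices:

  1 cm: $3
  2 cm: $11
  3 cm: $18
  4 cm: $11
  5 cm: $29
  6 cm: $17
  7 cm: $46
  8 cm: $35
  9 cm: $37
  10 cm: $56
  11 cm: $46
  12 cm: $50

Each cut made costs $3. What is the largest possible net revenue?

Build net[k] bottom-up: net[k] = max over allowed piece i of (p[i] + net[k−i]) − 3 per cut.
net[1] = 3
net[2] = max(3+3-3, 11+0) = 11
net[3] = max(3+11-3, 11+3-3, 18+0) = 18
net[4] = max(3+18-3, 11+11-3, 18+3-3, 11+0) = 19
net[5] = max(3+19-3, 11+18-3, 18+11-3, 11+3-3, 29+0) = 29
net[6] = max(3+29-3, 11+19-3, 18+18-3, 11+11-3, 29+3-3, 17+0) = 33
net[7] = max(3+33-3, 11+29-3, 18+19-3, …, 17+3-3, 46+0) = 46
net[8] = max(3+46-3, 11+33-3, 18+29-3, …, 46+3-3, 35+0) = 46
net[9] = max(3+46-3, 11+46-3, 18+33-3, …, 35+3-3, 37+0) = 54
net[10] = max(3+54-3, 11+46-3, 18+46-3, …, 37+3-3, 56+0) = 61
net[11] = max(3+61-3, 11+54-3, 18+46-3, …, 56+3-3, 46+0) = 62
net[12] = max(3+62-3, 11+61-3, 18+54-3, …, 46+3-3, 50+0) = 72
One optimal plan: pieces 7 + 5 (1 cut) → $75 − $3 = $72.

72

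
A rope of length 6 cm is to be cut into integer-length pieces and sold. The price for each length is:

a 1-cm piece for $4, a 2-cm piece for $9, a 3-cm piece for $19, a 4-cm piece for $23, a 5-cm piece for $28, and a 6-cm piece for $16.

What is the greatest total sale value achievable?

Consider every possible first cut. r[k] is the best of p[i]+r[k−i] over all sellable i≤k.
r[1] = 4
r[2] = max(4+4, 9+0) = 9
r[3] = max(4+9, 9+4, 19+0) = 19
r[4] = max(4+19, 9+9, 19+4, 23+0) = 23
r[5] = max(4+23, 9+19, 19+9, 23+4, 28+0) = 28
r[6] = max(4+28, 9+23, 19+19, 23+9, 28+4, 16+0) = 38
One optimal cutting: 3 + 3 → $19 + $19 = $38.

38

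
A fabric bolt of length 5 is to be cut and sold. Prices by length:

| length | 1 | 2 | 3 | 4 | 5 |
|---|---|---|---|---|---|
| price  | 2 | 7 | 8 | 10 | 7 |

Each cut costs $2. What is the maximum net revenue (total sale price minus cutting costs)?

Let net[k] be the best obtainable value from length k. For each k, try every first piece i and keep the best of price[i] + net[k−i] minus the 2 cut fee when i<k.
net[1] = 2
net[2] = 7
net[3] = 8
net[4] = 12  (first piece 2, then net[2]=7)
net[5] = 13  (first piece 2, then net[3]=8)
One optimal plan: pieces 3 + 2 (1 cut) → $15 − $2 = $13.

13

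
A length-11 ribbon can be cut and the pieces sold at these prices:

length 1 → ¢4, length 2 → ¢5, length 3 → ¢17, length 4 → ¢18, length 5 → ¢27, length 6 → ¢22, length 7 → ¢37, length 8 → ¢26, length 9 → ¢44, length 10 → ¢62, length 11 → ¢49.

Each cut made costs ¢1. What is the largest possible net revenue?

Consider every possible first cut. v[k] is the best of p[i]+v[k−i] over all sellable i≤k, charging 1 whenever i<k.
v[1] = 4
v[2] = 7  (first piece 1, then v[1]=4)
v[3] = 17
v[4] = 20  (first piece 1, then v[3]=17)
v[5] = 27
v[6] = 33  (first piece 3, then v[3]=17)
v[7] = 37
v[8] = 43  (first piece 3, then v[5]=27)
v[9] = 49  (first piece 3, then v[6]=33)
v[10] = 62
v[11] = 65  (first piece 1, then v[10]=62)
One optimal plan: pieces 10 + 1 (1 cut) → ¢66 − ¢1 = ¢65.

65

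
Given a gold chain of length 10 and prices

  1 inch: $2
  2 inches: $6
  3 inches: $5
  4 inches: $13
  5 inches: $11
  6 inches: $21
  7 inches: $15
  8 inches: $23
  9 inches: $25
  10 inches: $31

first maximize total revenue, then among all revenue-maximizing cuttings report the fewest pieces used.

2

Consider every possible first cut. r[k] is the best of p[i]+r[k−i] over all sellable i≤k.
r[1] = 2
r[2] = max(2+2, 6+0) = 6
r[3] = max(2+6, 6+2, 5+0) = 8
r[4] = max(2+8, 6+6, 5+2, 13+0) = 13
r[5] = max(2+13, 6+8, 5+6, 13+2, 11+0) = 15
r[6] = max(2+15, 6+13, 5+8, 13+6, 11+2, 21+0) = 21
r[7] = max(2+21, 6+15, 5+13, …, 21+2, 15+0) = 23
r[8] = max(2+23, 6+21, 5+15, …, 15+2, 23+0) = 27
r[9] = max(2+27, 6+23, 5+21, …, 23+2, 25+0) = 29
r[10] = max(2+29, 6+27, 5+23, …, 25+2, 31+0) = 34
Maximum revenue is $34.
Now minimize piece count subject to staying optimal: for each k, pieces[k] = 1 + min over i with p[i]+r[k−i]=r[k] of pieces[k−i].
pieces[7] = 2
pieces[8] = 2
pieces[9] = 3
pieces[10] = 2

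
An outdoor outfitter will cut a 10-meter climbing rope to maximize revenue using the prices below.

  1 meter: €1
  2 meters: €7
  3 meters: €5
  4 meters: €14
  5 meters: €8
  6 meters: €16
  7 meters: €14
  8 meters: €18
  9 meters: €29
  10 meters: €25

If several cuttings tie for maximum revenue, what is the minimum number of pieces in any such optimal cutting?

Consider every possible first cut. r[k] is the best of p[i]+r[k−i] over all sellable i≤k.
r[1] = 1
r[2] = max(1+1, 7+0) = 7
r[3] = max(1+7, 7+1, 5+0) = 8
r[4] = max(1+8, 7+7, 5+1, 14+0) = 14
r[5] = max(1+14, 7+8, 5+7, 14+1, 8+0) = 15
r[6] = max(1+15, 7+14, 5+8, 14+7, 8+1, 16+0) = 21
r[7] = max(1+21, 7+15, 5+14, …, 16+1, 14+0) = 22
r[8] = max(1+22, 7+21, 5+15, …, 14+1, 18+0) = 28
r[9] = max(1+28, 7+22, 5+21, …, 18+1, 29+0) = 29
r[10] = max(1+29, 7+28, 5+22, …, 29+1, 25+0) = 35
Maximum revenue is €35.
Now minimize piece count subject to staying optimal: for each k, pieces[k] = 1 + min over i with p[i]+r[k−i]=r[k] of pieces[k−i].
pieces[7] = 3
pieces[8] = 2
pieces[9] = 1
pieces[10] = 3

3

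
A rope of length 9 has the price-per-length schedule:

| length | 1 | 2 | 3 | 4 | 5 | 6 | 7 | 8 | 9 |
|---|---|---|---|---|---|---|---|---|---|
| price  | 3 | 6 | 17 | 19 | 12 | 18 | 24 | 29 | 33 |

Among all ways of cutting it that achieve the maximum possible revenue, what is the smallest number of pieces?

3

Consider every possible first cut. r[k] is the best of p[i]+r[k−i] over all sellable i≤k.
r[1] = 3
r[2] = max(3+3, 6+0) = 6
r[3] = max(3+6, 6+3, 17+0) = 17
r[4] = max(3+17, 6+6, 17+3, 19+0) = 20
r[5] = max(3+20, 6+17, 17+6, 19+3, 12+0) = 23
r[6] = max(3+23, 6+20, 17+17, 19+6, 12+3, 18+0) = 34
r[7] = max(3+34, 6+23, 17+20, …, 18+3, 24+0) = 37
r[8] = max(3+37, 6+34, 17+23, …, 24+3, 29+0) = 40
r[9] = max(3+40, 6+37, 17+34, …, 29+3, 33+0) = 51
Maximum revenue is 51.
Now minimize piece count subject to staying optimal: for each k, pieces[k] = 1 + min over i with p[i]+r[k−i]=r[k] of pieces[k−i].
pieces[6] = 2
pieces[7] = 3
pieces[8] = 3
pieces[9] = 3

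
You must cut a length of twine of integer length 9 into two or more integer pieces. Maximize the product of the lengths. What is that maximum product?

Fill g[k] for k=2..9: at each k try every first piece i and multiply by the better of (k−i) uncut or g[k−i].
g[2] = 1×max(1,0) = 1×1 = 1
g[3] = max(1×2, 2×1) = 2
g[4] = max(1×3, 2×2, 3×1) = 4
g[5] = max(1×4, 2×3, 3×2, 4×1) = 6
g[6] = max(1×6, 2×4, 3×3, 4×2, 5×1) = 9
g[7] = max(1×9, 2×6, 3×4, 4×3, 5×2, 6×1) = 12
g[8] = max(1×12, 2×9, 3×6, …, 6×2, 7×1) = 18
g[9] = max(1×18, 2×12, 3×9, …, 7×2, 8×1) = 27
One optimal split: 3 + 3 + 3; product 3×3×3 = 27.

27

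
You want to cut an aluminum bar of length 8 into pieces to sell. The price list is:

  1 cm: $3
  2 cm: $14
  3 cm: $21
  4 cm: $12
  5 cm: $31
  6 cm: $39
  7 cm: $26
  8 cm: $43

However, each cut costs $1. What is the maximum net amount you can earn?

Consider every possible first cut. v[k] is the best of p[i]+v[k−i] over all sellable i≤k, charging 1 whenever i<k.
v[1] = 3
v[2] = max(3+3-1, 14+0) = 14
v[3] = max(3+14-1, 14+3-1, 21+0) = 21
v[4] = max(3+21-1, 14+14-1, 21+3-1, 12+0) = 27
v[5] = max(3+27-1, 14+21-1, 21+14-1, 12+3-1, 31+0) = 34
v[6] = max(3+34-1, 14+27-1, 21+21-1, 12+14-1, 31+3-1, 39+0) = 41
v[7] = max(3+41-1, 14+34-1, 21+27-1, …, 39+3-1, 26+0) = 47
v[8] = max(3+47-1, 14+41-1, 21+34-1, …, 26+3-1, 43+0) = 54
One optimal plan: pieces 3 + 3 + 2 (2 cuts) → $56 − $2 = $54.

54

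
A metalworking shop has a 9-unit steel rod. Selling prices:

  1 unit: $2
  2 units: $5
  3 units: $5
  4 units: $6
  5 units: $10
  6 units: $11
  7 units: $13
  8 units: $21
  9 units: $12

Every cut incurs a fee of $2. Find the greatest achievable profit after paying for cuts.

21

Let r[k] be the best obtainable value from length k. For each k, try every first piece i and keep the best of price[i] + r[k−i] minus the 2 cut fee when i<k.
r[1] = 2
r[2] = max(2+2-2, 5+0) = 5
r[3] = max(2+5-2, 5+2-2, 5+0) = 5
r[4] = max(2+5-2, 5+5-2, 5+2-2, 6+0) = 8
r[5] = max(2+8-2, 5+5-2, 5+5-2, 6+2-2, 10+0) = 10
r[6] = max(2+10-2, 5+8-2, 5+5-2, 6+5-2, 10+2-2, 11+0) = 11
r[7] = max(2+11-2, 5+10-2, 5+8-2, …, 11+2-2, 13+0) = 13
r[8] = max(2+13-2, 5+11-2, 5+10-2, …, 13+2-2, 21+0) = 21
r[9] = max(2+21-2, 5+13-2, 5+11-2, …, 21+2-2, 12+0) = 21
One optimal plan: pieces 8 + 1 (1 cut) → $23 − $2 = $21.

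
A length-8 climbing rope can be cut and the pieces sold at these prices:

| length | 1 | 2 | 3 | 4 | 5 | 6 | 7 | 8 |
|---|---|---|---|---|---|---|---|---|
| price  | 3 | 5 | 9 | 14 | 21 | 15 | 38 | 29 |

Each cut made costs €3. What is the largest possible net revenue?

Consider every possible first cut. r[k] is the best of p[i]+r[k−i] over all sellable i≤k, charging 3 whenever i<k.
r[1] = 3
r[2] = 5
r[3] = 9
r[4] = 14
r[5] = 21
r[6] = 21  (first piece 1, then r[5]=21)
r[7] = 38
r[8] = 38  (first piece 1, then r[7]=38)
One optimal plan: pieces 7 + 1 (1 cut) → €41 − €3 = €38.

38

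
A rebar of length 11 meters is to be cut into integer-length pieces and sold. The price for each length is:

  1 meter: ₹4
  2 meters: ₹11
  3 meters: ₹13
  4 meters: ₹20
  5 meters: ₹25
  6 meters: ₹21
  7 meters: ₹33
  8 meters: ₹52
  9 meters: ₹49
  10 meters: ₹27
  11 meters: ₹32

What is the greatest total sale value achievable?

67

Let best[k] be the best obtainable value from length k. For each k, try every first piece i and keep the best of price[i] + best[k−i].
best[1] = 4
best[2] = max(4+4, 11+0) = 11
best[3] = max(4+11, 11+4, 13+0) = 15
best[4] = max(4+15, 11+11, 13+4, 20+0) = 22
best[5] = max(4+22, 11+15, 13+11, 20+4, 25+0) = 26
best[6] = max(4+26, 11+22, 13+15, 20+11, 25+4, 21+0) = 33
best[7] = max(4+33, 11+26, 13+22, …, 21+4, 33+0) = 37
best[8] = max(4+37, 11+33, 13+26, …, 33+4, 52+0) = 52
best[9] = max(4+52, 11+37, 13+33, …, 52+4, 49+0) = 56
best[10] = max(4+56, 11+52, 13+37, …, 49+4, 27+0) = 63
best[11] = max(4+63, 11+56, 13+52, …, 27+4, 32+0) = 67
One optimal cutting: 8 + 2 + 1 → ₹52 + ₹11 + ₹4 = ₹67.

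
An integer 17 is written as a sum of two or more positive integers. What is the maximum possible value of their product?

Define prod[k] = max over 1≤i<k of i · max(k−i, prod[k−i]); the inner max lets the remainder stay uncut if that's better.
prod[2] = 1×max(1,0) = 1×1 = 1
prod[3] = 1×max(2,1) = 1×2 = 2
prod[4] = 2×max(2,1) = 2×2 = 4
prod[5] = 2×max(3,2) = 2×3 = 6
prod[6] = 3×max(3,2) = 3×3 = 9
prod[7] = 2×max(5,6) = 2×6 = 12
prod[8] = 2×max(6,9) = 2×9 = 18
prod[9] = 3×max(6,9) = 3×9 = 27
prod[10] = 2×max(8,18) = 2×18 = 36
prod[11] = 2×max(9,27) = 2×27 = 54
prod[12] = 3×max(9,27) = 3×27 = 81
prod[13] = 2×max(11,54) = 2×54 = 108
prod[14] = 2×max(12,81) = 2×81 = 162
prod[15] = 3×max(12,81) = 3×81 = 243
prod[16] = 2×max(14,162) = 2×162 = 324
prod[17] = 2×max(15,243) = 2×243 = 486
One optimal split: 3 + 3 + 3 + 3 + 3 + 2; product 3×3×3×3×3×2 = 486.

486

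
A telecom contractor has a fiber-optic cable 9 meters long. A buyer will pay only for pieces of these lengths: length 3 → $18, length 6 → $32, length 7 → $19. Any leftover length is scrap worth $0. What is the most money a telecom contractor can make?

54

Consider every possible first cut. f[k] is the best of p[i]+f[k−i] over all sellable i≤k.
f[1] = 0
f[2] = 0
f[3] = 18
f[4] = 18
f[5] = 18
f[6] = max(18+18, 32+0) = 36
f[7] = max(18+18, 32+0, 19+0) = 36
f[8] = max(18+18, 32+0, 19+0) = 36
f[9] = max(18+36, 32+18, 19+0) = 54
One optimal cutting: 3 + 3 + 3 → $54.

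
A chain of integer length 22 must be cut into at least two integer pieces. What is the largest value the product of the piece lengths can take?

Fill g[k] for k=2..22: at each k try every first piece i and multiply by the better of (k−i) uncut or g[k−i].
Small cases: g[2]=1, g[3]=2, g[4]=4, g[5]=6, g[6]=9, g[7]=12, g[8]=18, g[9]=27, g[10]=36, g[11]=54, g[12]=81, g[13]=108, g[14]=162, g[15]=243, g[16]=324.
g[17] = 2*max(15,243) = 2*243 = 486
g[18] = 3*max(15,243) = 3*243 = 729
g[19] = 2*max(17,486) = 2*486 = 972
g[20] = 2*max(18,729) = 2*729 = 1458
g[21] = 3*max(18,729) = 3*729 = 2187
g[22] = 2*max(20,1458) = 2*1458 = 2916
One optimal split: 3 + 3 + 3 + 3 + 3 + 3 + 2 + 2; product 3*3*3*3*3*3*2*2 = 2916.

2916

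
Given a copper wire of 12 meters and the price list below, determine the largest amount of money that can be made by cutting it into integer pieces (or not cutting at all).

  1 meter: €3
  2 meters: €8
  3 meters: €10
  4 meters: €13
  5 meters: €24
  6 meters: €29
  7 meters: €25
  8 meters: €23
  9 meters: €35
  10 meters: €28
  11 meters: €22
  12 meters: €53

58

Consider every possible first cut. v[k] is the best of p[i]+v[k−i] over all sellable i≤k.
v[1] = 3
v[2] = max(3+3, 8+0) = 8
v[3] = max(3+8, 8+3, 10+0) = 11
v[4] = max(3+11, 8+8, 10+3, 13+0) = 16
v[5] = max(3+16, 8+11, 10+8, 13+3, 24+0) = 24
v[6] = max(3+24, 8+16, 10+11, 13+8, 24+3, 29+0) = 29
v[7] = max(3+29, 8+24, 10+16, …, 29+3, 25+0) = 32
v[8] = max(3+32, 8+29, 10+24, …, 25+3, 23+0) = 37
v[9] = max(3+37, 8+32, 10+29, …, 23+3, 35+0) = 40
v[10] = max(3+40, 8+37, 10+32, …, 35+3, 28+0) = 48
v[11] = max(3+48, 8+40, 10+37, …, 28+3, 22+0) = 53
v[12] = max(3+53, 8+48, 10+40, …, 22+3, 53+0) = 58
One optimal cutting: 6 + 6 → €29 + €29 = €58.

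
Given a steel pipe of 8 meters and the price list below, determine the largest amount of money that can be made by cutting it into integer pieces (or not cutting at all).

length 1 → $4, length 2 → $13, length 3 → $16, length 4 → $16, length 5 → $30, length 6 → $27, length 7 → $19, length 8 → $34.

52

Consider every possible first cut. best[k] is the best of p[i]+best[k−i] over all sellable i≤k.
best[1] = 4
best[2] = max(4+4, 13+0) = 13
best[3] = max(4+13, 13+4, 16+0) = 17
best[4] = max(4+17, 13+13, 16+4, 16+0) = 26
best[5] = max(4+26, 13+17, 16+13, 16+4, 30+0) = 30
best[6] = max(4+30, 13+26, 16+17, 16+13, 30+4, 27+0) = 39
best[7] = max(4+39, 13+30, 16+26, …, 27+4, 19+0) = 43
best[8] = max(4+43, 13+39, 16+30, …, 19+4, 34+0) = 52
One optimal cutting: 2 + 2 + 2 + 2 → $13 + $13 + $13 + $13 = $52.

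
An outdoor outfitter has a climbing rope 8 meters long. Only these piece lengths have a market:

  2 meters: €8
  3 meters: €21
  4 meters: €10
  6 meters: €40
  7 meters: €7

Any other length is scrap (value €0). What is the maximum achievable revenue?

50

Let r[k] be the best obtainable value from length k. For each k, try every first piece i and keep the best of price[i] + r[k−i].
r[1] = 0
r[2] = 8
r[3] = max(8+0, 21+0) = 21
r[4] = max(8+8, 21+0, 10+0) = 21
r[5] = max(8+21, 21+8, 10+0) = 29
r[6] = max(8+21, 21+21, 10+8, 40+0) = 42
r[7] = max(8+29, 21+21, 10+21, 40+0, 7+0) = 42
r[8] = max(8+42, 21+29, 10+21, 40+8, 7+0) = 50
One optimal cutting: 3 + 3 + 2 → €50.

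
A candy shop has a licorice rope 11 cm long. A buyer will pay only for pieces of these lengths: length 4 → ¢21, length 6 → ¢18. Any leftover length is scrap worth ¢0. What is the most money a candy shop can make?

42

Let f[k] be the best obtainable value from length k. For each k, try every first piece i and keep the best of price[i] + f[k−i].
f[1] = 0
f[2] = 0
f[3] = 0
f[4] = 21
f[5] = 21
f[6] = 21
f[7] = 21
f[8] = 42  (first piece 4, then f[4]=21)
f[9] = 42
f[10] = 42
f[11] = 42
One optimal cutting: pieces 4 + 4 with 3 cm of scrap → ¢42.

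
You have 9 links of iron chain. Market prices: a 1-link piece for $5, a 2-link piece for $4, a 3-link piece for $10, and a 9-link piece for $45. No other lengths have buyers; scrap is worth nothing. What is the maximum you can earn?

45

Let best[k] be the best obtainable value from length k. For each k, try every first piece i and keep the best of price[i] + best[k−i].
best[1] = 5
best[2] = 10  (first piece 1, then best[1]=5)
best[3] = 15  (first piece 1, then best[2]=10)
best[4] = 20  (first piece 1, then best[3]=15)
best[5] = 25  (first piece 1, then best[4]=20)
best[6] = 30  (first piece 1, then best[5]=25)
best[7] = 35  (first piece 1, then best[6]=30)
best[8] = 40  (first piece 1, then best[7]=35)
best[9] = 45  (first piece 1, then best[8]=40)
One optimal cutting: 1 + 1 + 1 + 1 + 1 + 1 + 1 + 1 + 1 → $45.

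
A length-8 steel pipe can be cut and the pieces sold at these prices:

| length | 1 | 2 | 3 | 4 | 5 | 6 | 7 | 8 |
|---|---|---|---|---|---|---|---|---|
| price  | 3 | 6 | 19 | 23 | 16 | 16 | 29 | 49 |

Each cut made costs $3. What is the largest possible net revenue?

49

Let v[k] be the best obtainable value from length k. For each k, try every first piece i and keep the best of price[i] + v[k−i] minus the 3 cut fee when i<k.
v[1] = 3
v[2] = max(3+3-3, 6+0) = 6
v[3] = max(3+6-3, 6+3-3, 19+0) = 19
v[4] = max(3+19-3, 6+6-3, 19+3-3, 23+0) = 23
v[5] = max(3+23-3, 6+19-3, 19+6-3, 23+3-3, 16+0) = 23
v[6] = max(3+23-3, 6+23-3, 19+19-3, 23+6-3, 16+3-3, 16+0) = 35
v[7] = max(3+35-3, 6+23-3, 19+23-3, …, 16+3-3, 29+0) = 39
v[8] = max(3+39-3, 6+35-3, 19+23-3, …, 29+3-3, 49+0) = 49
Best is to make no cuts and sell whole for $49.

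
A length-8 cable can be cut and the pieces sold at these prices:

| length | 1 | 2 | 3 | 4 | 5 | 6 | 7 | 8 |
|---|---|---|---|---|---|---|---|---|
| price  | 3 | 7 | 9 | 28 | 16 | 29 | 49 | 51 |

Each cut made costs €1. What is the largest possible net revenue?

55

Consider every possible first cut. v[k] is the best of p[i]+v[k−i] over all sellable i≤k, charging 1 whenever i<k.
v[1] = 3
v[2] = max(3+3-1, 7+0) = 7
v[3] = max(3+7-1, 7+3-1, 9+0) = 9
v[4] = max(3+9-1, 7+7-1, 9+3-1, 28+0) = 28
v[5] = max(3+28-1, 7+9-1, 9+7-1, 28+3-1, 16+0) = 30
v[6] = max(3+30-1, 7+28-1, 9+9-1, 28+7-1, 16+3-1, 29+0) = 34
v[7] = max(3+34-1, 7+30-1, 9+28-1, …, 29+3-1, 49+0) = 49
v[8] = max(3+49-1, 7+34-1, 9+30-1, …, 49+3-1, 51+0) = 55
One optimal plan: pieces 4 + 4 (1 cut) → €56 − €1 = €55.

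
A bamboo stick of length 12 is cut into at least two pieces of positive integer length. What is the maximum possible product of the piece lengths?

81

Define prod[k] = max over 1≤i<k of i · max(k−i, prod[k−i]); the inner max lets the remainder stay uncut if that's better.
prod[2] = 1·max(1,0) = 1·1 = 1
prod[3] = 1·max(2,1) = 1·2 = 2
prod[4] = 2·max(2,1) = 2·2 = 4
prod[5] = 2·max(3,2) = 2·3 = 6
prod[6] = 3·max(3,2) = 3·3 = 9
prod[7] = 2·max(5,6) = 2·6 = 12
prod[8] = 2·max(6,9) = 2·9 = 18
prod[9] = 3·max(6,9) = 3·9 = 27
prod[10] = 2·max(8,18) = 2·18 = 36
prod[11] = 2·max(9,27) = 2·27 = 54
prod[12] = 3·max(9,27) = 3·27 = 81
One optimal split: 3 + 3 + 3 + 3; product 3·3·3·3 = 81.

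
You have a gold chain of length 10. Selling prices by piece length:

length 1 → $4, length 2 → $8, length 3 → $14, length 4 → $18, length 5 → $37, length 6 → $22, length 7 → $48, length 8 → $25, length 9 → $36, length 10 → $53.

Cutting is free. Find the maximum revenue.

74

Build best[k] bottom-up: best[k] = max over allowed piece i of (p[i] + best[k−i]).
best[1] = 4
best[2] = 8  (first piece 1, then best[1]=4)
best[3] = 14
best[4] = 18  (first piece 1, then best[3]=14)
best[5] = 37
best[6] = 41  (first piece 1, then best[5]=37)
best[7] = 48
best[8] = 52  (first piece 1, then best[7]=48)
best[9] = 56  (first piece 1, then best[8]=52)
best[10] = 74  (first piece 5, then best[5]=37)
One optimal cutting: 5 + 5 → $37 + $37 = $74.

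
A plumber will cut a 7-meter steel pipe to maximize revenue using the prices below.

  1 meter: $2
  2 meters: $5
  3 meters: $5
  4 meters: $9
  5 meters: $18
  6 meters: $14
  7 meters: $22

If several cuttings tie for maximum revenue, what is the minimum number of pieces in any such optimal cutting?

Let r[k] be the best obtainable value from length k. For each k, try every first piece i and keep the best of price[i] + r[k−i].
r[1] = 2
r[2] = 5
r[3] = 7  (first piece 1, then r[2]=5)
r[4] = 10  (first piece 2, then r[2]=5)
r[5] = 18
r[6] = 20  (first piece 1, then r[5]=18)
r[7] = 23  (first piece 2, then r[5]=18)
Maximum revenue is $23.
Now minimize piece count subject to staying optimal: for each k, pieces[k] = 1 + min over i with p[i]+r[k−i]=r[k] of pieces[k−i].
pieces[4] = 2
pieces[5] = 1
pieces[6] = 2
pieces[7] = 2

2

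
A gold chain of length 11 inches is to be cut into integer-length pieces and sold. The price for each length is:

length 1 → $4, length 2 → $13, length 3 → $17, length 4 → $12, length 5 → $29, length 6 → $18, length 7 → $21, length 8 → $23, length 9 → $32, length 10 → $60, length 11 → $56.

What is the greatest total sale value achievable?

Build v[k] bottom-up: v[k] = max over allowed piece i of (p[i] + v[k−i]).
v[1] = 4
v[2] = 13
v[3] = 17  (first piece 1, then v[2]=13)
v[4] = 26  (first piece 2, then v[2]=13)
v[5] = 30  (first piece 1, then v[4]=26)
v[6] = 39  (first piece 2, then v[4]=26)
v[7] = 43  (first piece 1, then v[6]=39)
v[8] = 52  (first piece 2, then v[6]=39)
v[9] = 56  (first piece 1, then v[8]=52)
v[10] = 65  (first piece 2, then v[8]=52)
v[11] = 69  (first piece 1, then v[10]=65)
One optimal cutting: 2 + 2 + 2 + 2 + 2 + 1 → $13 + $13 + $13 + $13 + $13 + $4 = $69.

69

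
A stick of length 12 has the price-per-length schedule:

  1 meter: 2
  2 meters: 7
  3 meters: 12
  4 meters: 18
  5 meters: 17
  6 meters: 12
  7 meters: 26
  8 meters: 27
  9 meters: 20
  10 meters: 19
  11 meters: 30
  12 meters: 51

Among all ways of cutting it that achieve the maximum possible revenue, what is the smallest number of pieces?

3

Let r[k] be the best obtainable value from length k. For each k, try every first piece i and keep the best of price[i] + r[k−i].
r[1] = 2
r[2] = 7
r[3] = 12
r[4] = 18
r[5] = 20  (first piece 1, then r[4]=18)
r[6] = 25  (first piece 2, then r[4]=18)
r[7] = 30  (first piece 3, then r[4]=18)
r[8] = 36  (first piece 4, then r[4]=18)
r[9] = 38  (first piece 1, then r[8]=36)
r[10] = 43  (first piece 2, then r[8]=36)
r[11] = 48  (first piece 3, then r[8]=36)
r[12] = 54  (first piece 4, then r[8]=36)
Maximum revenue is 54.
Now minimize piece count subject to staying optimal: for each k, pieces[k] = 1 + min over i with p[i]+r[k−i]=r[k] of pieces[k−i].
pieces[9] = 3
pieces[10] = 3
pieces[11] = 3
pieces[12] = 3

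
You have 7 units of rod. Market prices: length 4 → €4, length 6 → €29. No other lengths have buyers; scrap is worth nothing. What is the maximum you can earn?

Consider every possible first cut. r[k] is the best of p[i]+r[k−i] over all sellable i≤k.
r[1] = 0
r[2] = 0
r[3] = 0
r[4] = 4
r[5] = 4
r[6] = max(4+0, 29+0) = 29
r[7] = max(4+0, 29+0) = 29
One optimal cutting: pieces 6 with 1 unit of scrap → €29.

29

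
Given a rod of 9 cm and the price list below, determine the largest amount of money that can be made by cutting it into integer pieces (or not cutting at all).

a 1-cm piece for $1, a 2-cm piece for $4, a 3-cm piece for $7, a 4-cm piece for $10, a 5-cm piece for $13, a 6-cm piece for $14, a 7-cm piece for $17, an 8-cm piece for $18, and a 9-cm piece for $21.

Build v[k] bottom-up: v[k] = max over allowed piece i of (p[i] + v[k−i]).
v[1] = 1
v[2] = 4
v[3] = 7
v[4] = 10
v[5] = 13
v[6] = 14  (first piece 1, then v[5]=13)
v[7] = 17  (first piece 2, then v[5]=13)
v[8] = 20  (first piece 3, then v[5]=13)
v[9] = 23  (first piece 4, then v[5]=13)
One optimal cutting: 5 + 4 → $13 + $10 = $23.

23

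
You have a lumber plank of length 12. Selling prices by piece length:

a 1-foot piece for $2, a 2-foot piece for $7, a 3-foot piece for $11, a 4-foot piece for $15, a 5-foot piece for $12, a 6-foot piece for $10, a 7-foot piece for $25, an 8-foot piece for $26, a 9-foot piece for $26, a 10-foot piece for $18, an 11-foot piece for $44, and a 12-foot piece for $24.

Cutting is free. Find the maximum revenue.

46

Consider every possible first cut. r[k] is the best of p[i]+r[k−i] over all sellable i≤k.
r[1] = 2
r[2] = max(2+2, 7+0) = 7
r[3] = max(2+7, 7+2, 11+0) = 11
r[4] = max(2+11, 7+7, 11+2, 15+0) = 15
r[5] = max(2+15, 7+11, 11+7, 15+2, 12+0) = 18
r[6] = max(2+18, 7+15, 11+11, 15+7, 12+2, 10+0) = 22
r[7] = max(2+22, 7+18, 11+15, …, 10+2, 25+0) = 26
r[8] = max(2+26, 7+22, 11+18, …, 25+2, 26+0) = 30
r[9] = max(2+30, 7+26, 11+22, …, 26+2, 26+0) = 33
r[10] = max(2+33, 7+30, 11+26, …, 26+2, 18+0) = 37
r[11] = max(2+37, 7+33, 11+30, …, 18+2, 44+0) = 44
r[12] = max(2+44, 7+37, 11+33, …, 44+2, 24+0) = 46
One optimal cutting: 11 + 1 → $44 + $2 = $46.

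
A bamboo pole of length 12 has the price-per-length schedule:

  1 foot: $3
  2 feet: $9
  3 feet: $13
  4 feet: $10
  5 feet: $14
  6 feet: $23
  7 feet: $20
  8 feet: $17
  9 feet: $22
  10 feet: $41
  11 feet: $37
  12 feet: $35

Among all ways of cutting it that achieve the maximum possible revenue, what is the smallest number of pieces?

6

Build r[k] bottom-up: r[k] = max over allowed piece i of (p[i] + r[k−i]).
r[1] = 3
r[2] = max(3+3, 9+0) = 9
r[3] = max(3+9, 9+3, 13+0) = 13
r[4] = max(3+13, 9+9, 13+3, 10+0) = 18
r[5] = max(3+18, 9+13, 13+9, 10+3, 14+0) = 22
r[6] = max(3+22, 9+18, 13+13, 10+9, 14+3, 23+0) = 27
r[7] = max(3+27, 9+22, 13+18, …, 23+3, 20+0) = 31
r[8] = max(3+31, 9+27, 13+22, …, 20+3, 17+0) = 36
r[9] = max(3+36, 9+31, 13+27, …, 17+3, 22+0) = 40
r[10] = max(3+40, 9+36, 13+31, …, 22+3, 41+0) = 45
r[11] = max(3+45, 9+40, 13+36, …, 41+3, 37+0) = 49
r[12] = max(3+49, 9+45, 13+40, …, 37+3, 35+0) = 54
Maximum revenue is $54.
Now minimize piece count subject to staying optimal: for each k, pieces[k] = 1 + min over i with p[i]+r[k−i]=r[k] of pieces[k−i].
pieces[9] = 4
pieces[10] = 5
pieces[11] = 5
pieces[12] = 6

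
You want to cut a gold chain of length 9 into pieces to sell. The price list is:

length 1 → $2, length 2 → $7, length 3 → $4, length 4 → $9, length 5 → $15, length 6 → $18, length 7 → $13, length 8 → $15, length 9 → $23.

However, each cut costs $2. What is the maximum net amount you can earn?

25

Build r[k] bottom-up: r[k] = max over allowed piece i of (p[i] + r[k−i]) − 2 per cut.
r[1] = 2
r[2] = 7
r[3] = 7  (first piece 1, then r[2]=7)
r[4] = 12  (first piece 2, then r[2]=7)
r[5] = 15
r[6] = 18
r[7] = 20  (first piece 2, then r[5]=15)
r[8] = 23  (first piece 2, then r[6]=18)
r[9] = 25  (first piece 2, then r[7]=20)
One optimal plan: pieces 5 + 2 + 2 (2 cuts) → $29 − $4 = $25.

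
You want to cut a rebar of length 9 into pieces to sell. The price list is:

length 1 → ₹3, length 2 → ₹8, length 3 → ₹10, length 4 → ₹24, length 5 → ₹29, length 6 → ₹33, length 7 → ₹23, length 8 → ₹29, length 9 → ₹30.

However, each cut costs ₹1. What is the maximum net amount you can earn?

Consider every possible first cut. v[k] is the best of p[i]+v[k−i] over all sellable i≤k, charging 1 whenever i<k.
v[1] = 3
v[2] = 8
v[3] = 10  (first piece 1, then v[2]=8)
v[4] = 24
v[5] = 29
v[6] = 33
v[7] = 36  (first piece 2, then v[5]=29)
v[8] = 47  (first piece 4, then v[4]=24)
v[9] = 52  (first piece 4, then v[5]=29)
One optimal plan: pieces 5 + 4 (1 cut) → ₹53 − ₹1 = ₹52.

52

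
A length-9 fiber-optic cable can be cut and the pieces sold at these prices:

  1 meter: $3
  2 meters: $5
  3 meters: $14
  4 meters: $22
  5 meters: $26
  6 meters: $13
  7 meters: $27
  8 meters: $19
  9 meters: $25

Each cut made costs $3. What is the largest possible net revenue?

45

Consider every possible first cut. net[k] is the best of p[i]+net[k−i] over all sellable i≤k, charging 3 whenever i<k.
net[1] = 3
net[2] = 5
net[3] = 14
net[4] = 22
net[5] = 26
net[6] = 26  (first piece 1, then net[5]=26)
net[7] = 33  (first piece 3, then net[4]=22)
net[8] = 41  (first piece 4, then net[4]=22)
net[9] = 45  (first piece 4, then net[5]=26)
One optimal plan: pieces 5 + 4 (1 cut) → $48 − $3 = $45.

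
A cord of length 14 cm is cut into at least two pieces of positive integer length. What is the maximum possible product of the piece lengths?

162

Fill P[k] for k=2..14: at each k try every first piece i and multiply by the better of (k−i) uncut or P[k−i].
P[2] = 1·max(1,0) = 1·1 = 1
P[3] = max(1·2, 2·1) = 2
P[4] = max(1·3, 2·2, 3·1) = 4
P[5] = max(1·4, 2·3, 3·2, 4·1) = 6
P[6] = max(1·6, 2·4, 3·3, 4·2, 5·1) = 9
P[7] = max(1·9, 2·6, 3·4, 4·3, 5·2, 6·1) = 12
P[8] = max(1·12, 2·9, 3·6, …, 6·2, 7·1) = 18
P[9] = max(1·18, 2·12, 3·9, …, 7·2, 8·1) = 27
P[10] = max(1·27, 2·18, 3·12, …, 8·2, 9·1) = 36
P[11] = max(1·36, 2·27, 3·18, …, 9·2, 10·1) = 54
P[12] = max(1·54, 2·36, 3·27, …, 10·2, 11·1) = 81
P[13] = max(1·81, 2·54, 3·36, …, 11·2, 12·1) = 108
P[14] = max(1·108, 2·81, 3·54, …, 12·2, 13·1) = 162
One optimal split: 3 + 3 + 3 + 3 + 2; product 3·3·3·3·2 = 162.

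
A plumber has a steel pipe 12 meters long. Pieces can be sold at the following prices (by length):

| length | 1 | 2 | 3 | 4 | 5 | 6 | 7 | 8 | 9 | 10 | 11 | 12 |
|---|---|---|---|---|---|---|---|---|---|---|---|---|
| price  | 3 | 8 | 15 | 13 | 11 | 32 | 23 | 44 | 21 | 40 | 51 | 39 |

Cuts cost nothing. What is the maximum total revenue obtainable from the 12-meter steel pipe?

Consider every possible first cut. best[k] is the best of p[i]+best[k−i] over all sellable i≤k.
best[1] = 3
best[2] = 8
best[3] = 15
best[4] = 18  (first piece 1, then best[3]=15)
best[5] = 23  (first piece 2, then best[3]=15)
best[6] = 32
best[7] = 35  (first piece 1, then best[6]=32)
best[8] = 44
best[9] = 47  (first piece 1, then best[8]=44)
best[10] = 52  (first piece 2, then best[8]=44)
best[11] = 59  (first piece 3, then best[8]=44)
best[12] = 64  (first piece 6, then best[6]=32)
One optimal cutting: 6 + 6 → $32 + $32 = $64.

64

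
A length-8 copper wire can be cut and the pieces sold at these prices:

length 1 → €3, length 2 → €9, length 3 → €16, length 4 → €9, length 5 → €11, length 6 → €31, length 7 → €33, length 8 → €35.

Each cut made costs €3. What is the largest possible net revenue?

37

Let r[k] be the best obtainable value from length k. For each k, try every first piece i and keep the best of price[i] + r[k−i] minus the 3 cut fee when i<k.
r[1] = 3
r[2] = 9
r[3] = 16
r[4] = 16  (first piece 1, then r[3]=16)
r[5] = 22  (first piece 2, then r[3]=16)
r[6] = 31
r[7] = 33
r[8] = 37  (first piece 2, then r[6]=31)
One optimal plan: pieces 6 + 2 (1 cut) → €40 − €3 = €37.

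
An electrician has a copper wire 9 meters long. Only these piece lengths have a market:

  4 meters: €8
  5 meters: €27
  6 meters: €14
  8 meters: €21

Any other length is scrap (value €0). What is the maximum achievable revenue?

35

Build best[k] bottom-up: best[k] = max over allowed piece i of (p[i] + best[k−i]).
best[1] = 0
best[2] = 0
best[3] = 0
best[4] = 8
best[5] = max(8+0, 27+0) = 27
best[6] = max(8+0, 27+0, 14+0) = 27
best[7] = max(8+0, 27+0, 14+0) = 27
best[8] = max(8+8, 27+0, 14+0, 21+0) = 27
best[9] = max(8+27, 27+8, 14+0, 21+0) = 35
One optimal cutting: 5 + 4 → €35.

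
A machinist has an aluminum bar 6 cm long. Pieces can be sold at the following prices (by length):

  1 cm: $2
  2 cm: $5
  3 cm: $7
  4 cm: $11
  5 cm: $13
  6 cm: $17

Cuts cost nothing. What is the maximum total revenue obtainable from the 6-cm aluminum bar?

17

Consider every possible first cut. v[k] is the best of p[i]+v[k−i] over all sellable i≤k.
v[1] = 2
v[2] = 5
v[3] = 7  (first piece 1, then v[2]=5)
v[4] = 11
v[5] = 13  (first piece 1, then v[4]=11)
v[6] = 17
Best is to sell the whole 6-cm piece uncut for $17.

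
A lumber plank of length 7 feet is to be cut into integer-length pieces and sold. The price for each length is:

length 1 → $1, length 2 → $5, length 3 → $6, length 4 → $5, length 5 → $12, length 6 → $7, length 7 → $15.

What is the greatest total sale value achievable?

17

Build r[k] bottom-up: r[k] = max over allowed piece i of (p[i] + r[k−i]).
r[1] = 1
r[2] = max(1+1, 5+0) = 5
r[3] = max(1+5, 5+1, 6+0) = 6
r[4] = max(1+6, 5+5, 6+1, 5+0) = 10
r[5] = max(1+10, 5+6, 6+5, 5+1, 12+0) = 12
r[6] = max(1+12, 5+10, 6+6, 5+5, 12+1, 7+0) = 15
r[7] = max(1+15, 5+12, 6+10, …, 7+1, 15+0) = 17
One optimal cutting: 5 + 2 → $12 + $5 = $17.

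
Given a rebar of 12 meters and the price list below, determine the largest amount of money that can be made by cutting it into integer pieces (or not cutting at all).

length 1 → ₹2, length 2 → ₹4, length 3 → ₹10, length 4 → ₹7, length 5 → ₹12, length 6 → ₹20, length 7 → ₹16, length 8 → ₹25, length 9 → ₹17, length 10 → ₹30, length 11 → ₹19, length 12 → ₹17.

40

Let v[k] be the best obtainable value from length k. For each k, try every first piece i and keep the best of price[i] + v[k−i].
v[1] = 2
v[2] = 4  (first piece 1, then v[1]=2)
v[3] = 10
v[4] = 12  (first piece 1, then v[3]=10)
v[5] = 14  (first piece 1, then v[4]=12)
v[6] = 20  (first piece 3, then v[3]=10)
v[7] = 22  (first piece 1, then v[6]=20)
v[8] = 25
v[9] = 30  (first piece 3, then v[6]=20)
v[10] = 32  (first piece 1, then v[9]=30)
v[11] = 35  (first piece 3, then v[8]=25)
v[12] = 40  (first piece 3, then v[9]=30)
One optimal cutting: 3 + 3 + 3 + 3 → ₹10 + ₹10 + ₹10 + ₹10 = ₹40.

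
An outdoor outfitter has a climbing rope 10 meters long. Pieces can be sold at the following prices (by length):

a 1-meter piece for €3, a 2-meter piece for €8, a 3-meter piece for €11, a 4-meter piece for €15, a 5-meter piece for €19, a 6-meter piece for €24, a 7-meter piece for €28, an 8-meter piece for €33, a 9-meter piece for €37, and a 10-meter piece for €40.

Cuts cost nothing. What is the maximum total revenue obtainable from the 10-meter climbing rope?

41

Build v[k] bottom-up: v[k] = max over allowed piece i of (p[i] + v[k−i]).
v[1] = 3
v[2] = 8
v[3] = 11  (first piece 1, then v[2]=8)
v[4] = 16  (first piece 2, then v[2]=8)
v[5] = 19  (first piece 1, then v[4]=16)
v[6] = 24  (first piece 2, then v[4]=16)
v[7] = 28
v[8] = 33
v[9] = 37
v[10] = 41  (first piece 2, then v[8]=33)
One optimal cutting: 8 + 2 → €33 + €8 = €41.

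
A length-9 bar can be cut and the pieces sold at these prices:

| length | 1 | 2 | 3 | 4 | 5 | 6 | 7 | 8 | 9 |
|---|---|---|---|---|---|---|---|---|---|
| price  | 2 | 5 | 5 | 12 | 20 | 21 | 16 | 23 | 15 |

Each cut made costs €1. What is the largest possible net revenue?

31

Consider every possible first cut. net[k] is the best of p[i]+net[k−i] over all sellable i≤k, charging 1 whenever i<k.
net[1] = 2
net[2] = 5
net[3] = 6  (first piece 1, then net[2]=5)
net[4] = 12
net[5] = 20
net[6] = 21  (first piece 1, then net[5]=20)
net[7] = 24  (first piece 2, then net[5]=20)
net[8] = 25  (first piece 1, then net[7]=24)
net[9] = 31  (first piece 4, then net[5]=20)
One optimal plan: pieces 5 + 4 (1 cut) → €32 − €1 = €31.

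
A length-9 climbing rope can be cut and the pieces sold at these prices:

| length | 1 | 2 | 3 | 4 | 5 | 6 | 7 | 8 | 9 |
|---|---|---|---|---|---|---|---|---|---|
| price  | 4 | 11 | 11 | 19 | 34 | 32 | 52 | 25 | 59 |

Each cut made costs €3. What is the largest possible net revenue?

Let r[k] be the best obtainable value from length k. For each k, try every first piece i and keep the best of price[i] + r[k−i] minus the 3 cut fee when i<k.
r[1] = 4
r[2] = 11
r[3] = 12  (first piece 1, then r[2]=11)
r[4] = 19  (first piece 2, then r[2]=11)
r[5] = 34
r[6] = 35  (first piece 1, then r[5]=34)
r[7] = 52
r[8] = 53  (first piece 1, then r[7]=52)
r[9] = 60  (first piece 2, then r[7]=52)
One optimal plan: pieces 7 + 2 (1 cut) → €63 − €3 = €60.

60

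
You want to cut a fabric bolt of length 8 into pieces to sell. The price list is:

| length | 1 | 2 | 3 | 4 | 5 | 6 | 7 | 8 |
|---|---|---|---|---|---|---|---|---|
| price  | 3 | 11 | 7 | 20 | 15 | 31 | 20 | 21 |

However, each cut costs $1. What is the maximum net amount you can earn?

41

Consider every possible first cut. r[k] is the best of p[i]+r[k−i] over all sellable i≤k, charging 1 whenever i<k.
r[1] = 3
r[2] = max(3+3-1, 11+0) = 11
r[3] = max(3+11-1, 11+3-1, 7+0) = 13
r[4] = max(3+13-1, 11+11-1, 7+3-1, 20+0) = 21
r[5] = max(3+21-1, 11+13-1, 7+11-1, 20+3-1, 15+0) = 23
r[6] = max(3+23-1, 11+21-1, 7+13-1, 20+11-1, 15+3-1, 31+0) = 31
r[7] = max(3+31-1, 11+23-1, 7+21-1, …, 31+3-1, 20+0) = 33
r[8] = max(3+33-1, 11+31-1, 7+23-1, …, 20+3-1, 21+0) = 41
One optimal plan: pieces 2 + 2 + 2 + 2 (3 cuts) → $44 − $3 = $41.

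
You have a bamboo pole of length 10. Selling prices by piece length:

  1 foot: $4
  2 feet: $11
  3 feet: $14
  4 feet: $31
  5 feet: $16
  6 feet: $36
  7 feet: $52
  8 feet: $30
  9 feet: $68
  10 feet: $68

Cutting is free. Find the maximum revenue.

Let R[k] be the best obtainable value from length k. For each k, try every first piece i and keep the best of price[i] + R[k−i].
R[1] = 4
R[2] = 11
R[3] = 15  (first piece 1, then R[2]=11)
R[4] = 31
R[5] = 35  (first piece 1, then R[4]=31)
R[6] = 42  (first piece 2, then R[4]=31)
R[7] = 52
R[8] = 62  (first piece 4, then R[4]=31)
R[9] = 68
R[10] = 73  (first piece 2, then R[8]=62)
One optimal cutting: 4 + 4 + 2 → $31 + $31 + $11 = $73.

73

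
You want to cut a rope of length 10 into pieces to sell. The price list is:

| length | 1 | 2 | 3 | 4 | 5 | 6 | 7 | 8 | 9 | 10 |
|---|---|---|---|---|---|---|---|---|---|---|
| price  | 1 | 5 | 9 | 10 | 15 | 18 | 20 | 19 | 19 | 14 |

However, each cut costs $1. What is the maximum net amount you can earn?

Consider every possible first cut. r[k] is the best of p[i]+r[k−i] over all sellable i≤k, charging 1 whenever i<k.
r[1] = 1
r[2] = 5
r[3] = 9
r[4] = 10
r[5] = 15
r[6] = 18
r[7] = 20
r[8] = 23  (first piece 3, then r[5]=15)
r[9] = 26  (first piece 3, then r[6]=18)
r[10] = 29  (first piece 5, then r[5]=15)
One optimal plan: pieces 5 + 5 (1 cut) → $30 − $1 = $29.

29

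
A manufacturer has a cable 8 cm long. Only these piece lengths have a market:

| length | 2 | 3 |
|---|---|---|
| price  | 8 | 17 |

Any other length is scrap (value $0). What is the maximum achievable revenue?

42

Build f[k] bottom-up: f[k] = max over allowed piece i of (p[i] + f[k−i]).
f[1] = 0
f[2] = 8
f[3] = 17
f[4] = 17
f[5] = 25  (first piece 2, then f[3]=17)
f[6] = 34  (first piece 3, then f[3]=17)
f[7] = 34
f[8] = 42  (first piece 2, then f[6]=34)
One optimal cutting: 3 + 3 + 2 → $42.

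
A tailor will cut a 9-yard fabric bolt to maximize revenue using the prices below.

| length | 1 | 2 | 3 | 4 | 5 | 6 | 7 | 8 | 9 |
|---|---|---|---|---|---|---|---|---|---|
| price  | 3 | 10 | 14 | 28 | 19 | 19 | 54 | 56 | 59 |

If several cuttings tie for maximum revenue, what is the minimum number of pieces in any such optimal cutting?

2

Consider every possible first cut. r[k] is the best of p[i]+r[k−i] over all sellable i≤k.
r[1] = 3
r[2] = max(3+3, 10+0) = 10
r[3] = max(3+10, 10+3, 14+0) = 14
r[4] = max(3+14, 10+10, 14+3, 28+0) = 28
r[5] = max(3+28, 10+14, 14+10, 28+3, 19+0) = 31
r[6] = max(3+31, 10+28, 14+14, 28+10, 19+3, 19+0) = 38
r[7] = max(3+38, 10+31, 14+28, …, 19+3, 54+0) = 54
r[8] = max(3+54, 10+38, 14+31, …, 54+3, 56+0) = 57
r[9] = max(3+57, 10+54, 14+38, …, 56+3, 59+0) = 64
Maximum revenue is $64.
Now minimize piece count subject to staying optimal: for each k, pieces[k] = 1 + min over i with p[i]+r[k−i]=r[k] of pieces[k−i].
pieces[6] = 2
pieces[7] = 1
pieces[8] = 2
pieces[9] = 2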